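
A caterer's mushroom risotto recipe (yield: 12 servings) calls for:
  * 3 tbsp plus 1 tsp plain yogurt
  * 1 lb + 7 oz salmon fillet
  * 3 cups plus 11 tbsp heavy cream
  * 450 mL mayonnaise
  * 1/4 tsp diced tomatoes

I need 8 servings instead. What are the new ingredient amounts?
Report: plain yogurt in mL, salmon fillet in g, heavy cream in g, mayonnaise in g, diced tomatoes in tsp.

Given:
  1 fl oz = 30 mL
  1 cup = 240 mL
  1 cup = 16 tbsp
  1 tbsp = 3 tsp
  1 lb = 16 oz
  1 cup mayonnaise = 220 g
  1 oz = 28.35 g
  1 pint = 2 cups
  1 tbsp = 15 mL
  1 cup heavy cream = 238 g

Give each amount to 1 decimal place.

Scaling factor: 8/12 = 2/3.
plain yogurt: (3 tbsp + 1 tsp = 10/3 tbsp) × 2/3 × 15 mL/tbsp ≈ 33.3 mL
salmon fillet: (1 lb + 7 oz = 1.4375 lb) × 2/3 × 16 oz/lb × 28.35 g/oz = 434.7 g
heavy cream: (3 cup + 11 tbsp = 3.6875 cup) × 2/3 × 238 g/cup ≈ 585.1 g
mayonnaise: 450 mL × 2/3 ÷ 240 mL/cup × 220 g/cup = 275.0 g
diced tomatoes: 0.25 tsp × 2/3 ≈ 0.2 tsp

plain yogurt: 33.3 mL; salmon fillet: 434.7 g; heavy cream: 585.1 g; mayonnaise: 275.0 g; diced tomatoes: 0.2 tsp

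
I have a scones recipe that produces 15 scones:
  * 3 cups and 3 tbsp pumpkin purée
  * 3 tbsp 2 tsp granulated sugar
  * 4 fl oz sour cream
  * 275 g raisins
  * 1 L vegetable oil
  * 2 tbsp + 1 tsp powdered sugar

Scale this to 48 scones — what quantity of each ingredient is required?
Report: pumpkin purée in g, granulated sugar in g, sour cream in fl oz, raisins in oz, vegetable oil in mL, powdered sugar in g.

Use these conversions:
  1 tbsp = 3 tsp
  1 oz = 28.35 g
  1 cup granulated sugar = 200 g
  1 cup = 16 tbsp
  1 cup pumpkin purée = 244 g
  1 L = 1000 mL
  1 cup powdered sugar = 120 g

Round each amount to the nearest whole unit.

Scaling factor: 48/15 = 16/5 = 3.2.
pumpkin purée: (3 cup + 3 tbsp = 3.1875 cup) × 16/5 × 244 g/cup ≈ 2489 g
granulated sugar: (3 tbsp + 2 tsp = 11/3 tbsp) × 16/5 ÷ 16 tbsp/cup × 200 g/cup ≈ 147 g
sour cream: 4 fl oz × 16/5 ≈ 13 fl oz
raisins: 275 g × 16/5 ÷ 28.35 g/oz ≈ 31 oz
vegetable oil: 1 L × 16/5 × 1000 mL/L = 3200 mL
powdered sugar: (2 tbsp + 1 tsp = 7/3 tbsp) × 16/5 ÷ 16 tbsp/cup × 120 g/cup = 56 g

pumpkin purée: 2489 g; granulated sugar: 147 g; sour cream: 13 fl oz; raisins: 31 oz; vegetable oil: 3200 mL; powdered sugar: 56 g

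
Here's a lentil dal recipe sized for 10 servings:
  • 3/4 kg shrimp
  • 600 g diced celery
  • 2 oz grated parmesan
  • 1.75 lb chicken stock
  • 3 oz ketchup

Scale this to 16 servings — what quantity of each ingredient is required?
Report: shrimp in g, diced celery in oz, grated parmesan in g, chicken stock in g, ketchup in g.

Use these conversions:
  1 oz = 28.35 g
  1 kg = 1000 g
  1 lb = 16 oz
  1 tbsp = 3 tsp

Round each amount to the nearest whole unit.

shrimp: 1200 g; diced celery: 34 oz; grated parmesan: 91 g; chicken stock: 1270 g; ketchup: 136 g

Scaling factor: 16/10 = 8/5 = 1.6.
shrimp: 0.75 kg × 8/5 × 1000 g/kg = 1200 g
diced celery: 600 g × 8/5 ÷ 28.35 g/oz ≈ 34 oz
grated parmesan: 2 oz × 8/5 × 28.35 g/oz ≈ 91 g
chicken stock: 1.75 lb × 8/5 × 16 oz/lb × 28.35 g/oz ≈ 1270 g
ketchup: 3 oz × 8/5 × 28.35 g/oz ≈ 136 g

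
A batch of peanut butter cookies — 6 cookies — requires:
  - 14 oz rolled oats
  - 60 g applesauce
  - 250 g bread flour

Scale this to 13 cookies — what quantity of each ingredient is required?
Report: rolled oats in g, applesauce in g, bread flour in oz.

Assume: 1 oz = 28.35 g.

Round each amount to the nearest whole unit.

Scaling factor: 13/6.
rolled oats: 14 oz × 13/6 × 28.35 g/oz ≈ 860 g
applesauce: 60 g × 13/6 = 130 g
bread flour: 250 g × 13/6 ÷ 28.35 g/oz ≈ 19 oz

rolled oats: 860 g; applesauce: 130 g; bread flour: 19 oz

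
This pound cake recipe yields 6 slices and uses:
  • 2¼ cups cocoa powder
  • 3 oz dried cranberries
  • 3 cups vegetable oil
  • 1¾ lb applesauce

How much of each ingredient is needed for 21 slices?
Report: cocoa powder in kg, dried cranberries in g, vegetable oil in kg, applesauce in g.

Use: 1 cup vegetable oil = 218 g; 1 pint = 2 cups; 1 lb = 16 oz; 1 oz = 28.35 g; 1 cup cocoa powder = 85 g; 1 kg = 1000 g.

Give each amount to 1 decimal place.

Scaling factor: 21/6 = 7/2 = 3.5.
cocoa powder: 2.25 cup × 7/2 × 85 g/cup ÷ 1000 g/kg ≈ 0.7 kg
dried cranberries: 3 oz × 7/2 × 28.35 g/oz ≈ 297.7 g
vegetable oil: 3 cup × 7/2 × 218 g/cup ÷ 1000 g/kg ≈ 2.3 kg
applesauce: 1.75 lb × 7/2 × 16 oz/lb × 28.35 g/oz = 2778.3 g

cocoa powder: 0.7 kg; dried cranberries: 297.7 g; vegetable oil: 2.3 kg; applesauce: 2778.3 g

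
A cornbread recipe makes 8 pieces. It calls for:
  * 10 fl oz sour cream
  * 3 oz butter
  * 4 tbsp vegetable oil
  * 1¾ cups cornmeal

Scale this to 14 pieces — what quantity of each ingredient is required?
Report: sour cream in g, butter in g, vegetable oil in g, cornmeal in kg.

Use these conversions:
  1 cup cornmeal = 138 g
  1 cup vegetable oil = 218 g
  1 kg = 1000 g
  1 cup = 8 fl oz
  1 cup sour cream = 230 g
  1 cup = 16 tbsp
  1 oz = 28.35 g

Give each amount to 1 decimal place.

Scaling factor: 14/8 = 7/4 = 1.75.
sour cream: 10 fl oz × 7/4 ÷ 8 fl oz/cup × 230 g/cup ≈ 503.1 g
butter: 3 oz × 7/4 × 28.35 g/oz ≈ 148.8 g
vegetable oil: 4 tbsp × 7/4 ÷ 16 tbsp/cup × 218 g/cup ≈ 95.4 g
cornmeal: 1.75 cup × 7/4 × 138 g/cup ÷ 1000 g/kg ≈ 0.4 kg

sour cream: 503.1 g; butter: 148.8 g; vegetable oil: 95.4 g; cornmeal: 0.4 kg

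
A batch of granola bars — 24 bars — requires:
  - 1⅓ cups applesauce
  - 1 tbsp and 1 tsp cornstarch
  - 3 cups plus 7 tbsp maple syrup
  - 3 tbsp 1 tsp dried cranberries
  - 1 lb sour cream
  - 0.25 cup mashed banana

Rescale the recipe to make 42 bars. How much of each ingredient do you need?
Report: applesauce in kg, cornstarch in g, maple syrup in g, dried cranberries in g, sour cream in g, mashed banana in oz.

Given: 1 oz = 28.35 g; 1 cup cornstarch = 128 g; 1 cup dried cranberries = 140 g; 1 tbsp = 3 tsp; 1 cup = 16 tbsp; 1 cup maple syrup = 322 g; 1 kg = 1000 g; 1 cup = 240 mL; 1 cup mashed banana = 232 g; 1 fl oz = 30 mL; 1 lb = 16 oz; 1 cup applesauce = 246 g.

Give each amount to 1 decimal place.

applesauce: 0.6 kg; cornstarch: 18.7 g; maple syrup: 1937.0 g; dried cranberries: 51.0 g; sour cream: 793.8 g; mashed banana: 3.6 oz

Scaling factor: 42/24 = 7/4 = 1.75.
applesauce: 4/3 cup × 7/4 × 246 g/cup ÷ 1000 g/kg ≈ 0.6 kg
cornstarch: (1 tbsp + 1 tsp = 4/3 tbsp) × 7/4 ÷ 16 tbsp/cup × 128 g/cup ≈ 18.7 g
maple syrup: (3 cup + 7 tbsp = 3.4375 cup) × 7/4 × 322 g/cup ≈ 1937.0 g
dried cranberries: (3 tbsp + 1 tsp = 10/3 tbsp) × 7/4 ÷ 16 tbsp/cup × 140 g/cup ≈ 51.0 g
sour cream: 1 lb × 7/4 × 16 oz/lb × 28.35 g/oz = 793.8 g
mashed banana: 0.25 cup × 7/4 × 232 g/cup ÷ 28.35 g/oz ≈ 3.6 oz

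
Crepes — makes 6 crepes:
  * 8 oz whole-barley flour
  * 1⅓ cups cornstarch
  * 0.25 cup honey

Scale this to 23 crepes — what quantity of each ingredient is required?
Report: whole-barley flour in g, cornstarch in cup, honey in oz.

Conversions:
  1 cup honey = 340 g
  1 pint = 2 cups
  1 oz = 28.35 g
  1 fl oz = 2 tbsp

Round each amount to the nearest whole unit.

whole-barley flour: 869 g; cornstarch: 5 cup; honey: 11 oz

Scaling factor: 23/6.
whole-barley flour: 8 oz × 23/6 × 28.35 g/oz ≈ 869 g
cornstarch: 4/3 cup × 23/6 ≈ 5 cup
honey: 0.25 cup × 23/6 × 340 g/cup ÷ 28.35 g/oz ≈ 11 oz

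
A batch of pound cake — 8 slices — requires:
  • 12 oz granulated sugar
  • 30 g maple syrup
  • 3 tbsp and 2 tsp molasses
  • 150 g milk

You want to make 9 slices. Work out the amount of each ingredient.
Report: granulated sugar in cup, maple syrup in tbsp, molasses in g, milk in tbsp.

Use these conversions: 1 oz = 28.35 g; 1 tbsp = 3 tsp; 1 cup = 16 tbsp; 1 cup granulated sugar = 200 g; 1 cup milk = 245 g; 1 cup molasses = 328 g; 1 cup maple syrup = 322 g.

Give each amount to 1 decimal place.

Scaling factor: 9/8 = 1.125.
granulated sugar: 12 oz × 9/8 × 28.35 g/oz ÷ 200 g/cup ≈ 1.9 cup
maple syrup: 30 g × 9/8 ÷ 322 g/cup × 16 tbsp/cup ≈ 1.7 tbsp
molasses: (3 tbsp + 2 tsp = 11/3 tbsp) × 9/8 ÷ 16 tbsp/cup × 328 g/cup ≈ 84.6 g
milk: 150 g × 9/8 ÷ 245 g/cup × 16 tbsp/cup ≈ 11.0 tbsp

granulated sugar: 1.9 cup; maple syrup: 1.7 tbsp; molasses: 84.6 g; milk: 11.0 tbsp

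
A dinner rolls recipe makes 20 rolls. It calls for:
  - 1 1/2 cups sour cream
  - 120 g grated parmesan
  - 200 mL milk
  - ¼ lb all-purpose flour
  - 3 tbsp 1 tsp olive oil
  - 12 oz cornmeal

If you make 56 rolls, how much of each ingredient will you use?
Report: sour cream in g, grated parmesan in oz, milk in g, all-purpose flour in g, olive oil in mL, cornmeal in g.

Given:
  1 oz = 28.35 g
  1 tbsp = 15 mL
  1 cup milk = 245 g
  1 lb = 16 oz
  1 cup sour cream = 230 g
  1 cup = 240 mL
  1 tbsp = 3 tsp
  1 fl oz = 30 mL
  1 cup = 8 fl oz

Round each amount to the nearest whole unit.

Scaling factor: 56/20 = 14/5 = 2.8.
sour cream: 1.5 cup × 14/5 × 230 g/cup = 966 g
grated parmesan: 120 g × 14/5 ÷ 28.35 g/oz ≈ 12 oz
milk: 200 mL × 14/5 ÷ 240 mL/cup × 245 g/cup ≈ 572 g
all-purpose flour: 0.25 lb × 14/5 × 16 oz/lb × 28.35 g/oz ≈ 318 g
olive oil: (3 tbsp + 1 tsp = 10/3 tbsp) × 14/5 × 15 mL/tbsp = 140 mL
cornmeal: 12 oz × 14/5 × 28.35 g/oz ≈ 953 g

sour cream: 966 g; grated parmesan: 12 oz; milk: 572 g; all-purpose flour: 318 g; olive oil: 140 mL; cornmeal: 953 g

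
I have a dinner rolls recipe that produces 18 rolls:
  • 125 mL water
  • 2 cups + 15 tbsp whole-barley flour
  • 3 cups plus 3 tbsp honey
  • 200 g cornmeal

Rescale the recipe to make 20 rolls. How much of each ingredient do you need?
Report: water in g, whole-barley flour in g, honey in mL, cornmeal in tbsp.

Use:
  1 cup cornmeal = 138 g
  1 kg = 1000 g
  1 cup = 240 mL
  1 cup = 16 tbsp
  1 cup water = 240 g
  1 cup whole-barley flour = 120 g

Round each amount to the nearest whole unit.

Scaling factor: 20/18 = 10/9.
water: 125 mL × 10/9 ÷ 240 mL/cup × 240 g/cup ≈ 139 g
whole-barley flour: (2 cup + 15 tbsp = 2.9375 cup) × 10/9 × 120 g/cup ≈ 392 g
honey: (3 cup + 3 tbsp = 3.1875 cup) × 10/9 × 240 mL/cup = 850 mL
cornmeal: 200 g × 10/9 ÷ 138 g/cup × 16 tbsp/cup ≈ 26 tbsp

water: 139 g; whole-barley flour: 392 g; honey: 850 mL; cornmeal: 26 tbsp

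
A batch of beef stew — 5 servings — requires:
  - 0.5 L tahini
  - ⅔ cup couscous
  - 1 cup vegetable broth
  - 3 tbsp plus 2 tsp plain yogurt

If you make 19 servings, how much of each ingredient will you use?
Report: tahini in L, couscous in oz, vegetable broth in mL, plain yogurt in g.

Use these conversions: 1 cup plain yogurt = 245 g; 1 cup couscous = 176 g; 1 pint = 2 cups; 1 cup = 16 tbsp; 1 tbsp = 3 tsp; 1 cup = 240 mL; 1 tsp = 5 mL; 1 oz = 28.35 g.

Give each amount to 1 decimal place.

tahini: 1.9 L; couscous: 15.7 oz; vegetable broth: 912.0 mL; plain yogurt: 213.4 g

Scaling factor: 19/5 = 3.8.
tahini: 0.5 L × 19/5 = 1.9 L
couscous: 2/3 cup × 19/5 × 176 g/cup ÷ 28.35 g/oz ≈ 15.7 oz
vegetable broth: 1 cup × 19/5 × 240 mL/cup = 912.0 mL
plain yogurt: (3 tbsp + 2 tsp = 11/3 tbsp) × 19/5 ÷ 16 tbsp/cup × 245 g/cup ≈ 213.4 g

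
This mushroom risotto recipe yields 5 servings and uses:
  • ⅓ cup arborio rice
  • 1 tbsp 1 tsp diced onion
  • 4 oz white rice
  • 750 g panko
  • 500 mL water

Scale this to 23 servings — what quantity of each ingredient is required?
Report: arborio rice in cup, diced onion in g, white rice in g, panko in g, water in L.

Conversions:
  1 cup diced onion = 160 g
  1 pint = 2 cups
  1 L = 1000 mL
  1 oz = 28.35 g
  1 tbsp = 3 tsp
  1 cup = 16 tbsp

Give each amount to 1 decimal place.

Scaling factor: 23/5 = 4.6.
arborio rice: 1/3 cup × 23/5 ≈ 1.5 cup
diced onion: (1 tbsp + 1 tsp = 4/3 tbsp) × 23/5 ÷ 16 tbsp/cup × 160 g/cup ≈ 61.3 g
white rice: 4 oz × 23/5 × 28.35 g/oz ≈ 521.6 g
panko: 750 g × 23/5 = 3450.0 g
water: 500 mL × 23/5 ÷ 1000 mL/L = 2.3 L

arborio rice: 1.5 cup; diced onion: 61.3 g; white rice: 521.6 g; panko: 3450.0 g; water: 2.3 L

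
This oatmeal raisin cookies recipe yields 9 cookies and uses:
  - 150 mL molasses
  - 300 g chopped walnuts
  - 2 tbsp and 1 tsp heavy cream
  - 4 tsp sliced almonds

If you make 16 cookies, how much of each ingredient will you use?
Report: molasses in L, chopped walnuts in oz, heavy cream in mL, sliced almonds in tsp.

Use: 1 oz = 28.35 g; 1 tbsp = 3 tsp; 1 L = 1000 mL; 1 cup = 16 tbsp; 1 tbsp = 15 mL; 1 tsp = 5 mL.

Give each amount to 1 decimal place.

Scaling factor: 16/9.
molasses: 150 mL × 16/9 ÷ 1000 mL/L ≈ 0.3 L
chopped walnuts: 300 g × 16/9 ÷ 28.35 g/oz ≈ 18.8 oz
heavy cream: (2 tbsp + 1 tsp = 7/3 tbsp) × 16/9 × 15 mL/tbsp ≈ 62.2 mL
sliced almonds: 4 tsp × 16/9 ≈ 7.1 tsp

molasses: 0.3 L; chopped walnuts: 18.8 oz; heavy cream: 62.2 mL; sliced almonds: 7.1 tsp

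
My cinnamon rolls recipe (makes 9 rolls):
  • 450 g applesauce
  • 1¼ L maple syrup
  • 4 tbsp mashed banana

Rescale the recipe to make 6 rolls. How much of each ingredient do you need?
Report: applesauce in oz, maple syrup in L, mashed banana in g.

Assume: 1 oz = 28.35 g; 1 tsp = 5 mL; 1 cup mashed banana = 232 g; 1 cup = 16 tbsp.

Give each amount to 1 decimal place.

Scaling factor: 6/9 = 2/3.
applesauce: 450 g × 2/3 ÷ 28.35 g/oz ≈ 10.6 oz
maple syrup: 1.25 L × 2/3 ≈ 0.8 L
mashed banana: 4 tbsp × 2/3 ÷ 16 tbsp/cup × 232 g/cup ≈ 38.7 g

applesauce: 10.6 oz; maple syrup: 0.8 L; mashed banana: 38.7 g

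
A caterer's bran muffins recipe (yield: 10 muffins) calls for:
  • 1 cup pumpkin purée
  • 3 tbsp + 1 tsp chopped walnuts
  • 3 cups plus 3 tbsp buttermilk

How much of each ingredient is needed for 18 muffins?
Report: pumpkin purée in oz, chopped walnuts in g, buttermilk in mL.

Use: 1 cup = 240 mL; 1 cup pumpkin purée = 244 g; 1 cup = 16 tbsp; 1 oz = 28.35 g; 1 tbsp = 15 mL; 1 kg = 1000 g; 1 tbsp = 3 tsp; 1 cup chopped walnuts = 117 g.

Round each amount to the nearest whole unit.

Scaling factor: 18/10 = 9/5 = 1.8.
pumpkin purée: 1 cup × 9/5 × 244 g/cup ÷ 28.35 g/oz ≈ 15 oz
chopped walnuts: (3 tbsp + 1 tsp = 10/3 tbsp) × 9/5 ÷ 16 tbsp/cup × 117 g/cup ≈ 44 g
buttermilk: (3 cup + 3 tbsp = 3.1875 cup) × 9/5 × 240 mL/cup = 1377 mL

pumpkin purée: 15 oz; chopped walnuts: 44 g; buttermilk: 1377 mL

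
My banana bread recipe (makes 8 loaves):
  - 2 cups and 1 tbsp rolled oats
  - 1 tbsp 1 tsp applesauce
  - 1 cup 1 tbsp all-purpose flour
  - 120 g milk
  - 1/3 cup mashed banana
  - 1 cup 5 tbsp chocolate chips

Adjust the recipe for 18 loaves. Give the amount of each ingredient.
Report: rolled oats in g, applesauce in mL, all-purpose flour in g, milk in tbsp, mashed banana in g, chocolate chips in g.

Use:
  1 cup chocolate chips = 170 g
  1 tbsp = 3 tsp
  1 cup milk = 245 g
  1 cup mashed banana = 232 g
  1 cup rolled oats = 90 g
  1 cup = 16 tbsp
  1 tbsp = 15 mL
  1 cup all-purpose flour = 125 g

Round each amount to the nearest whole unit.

Scaling factor: 18/8 = 9/4 = 2.25.
rolled oats: (2 cup + 1 tbsp = 2.0625 cup) × 9/4 × 90 g/cup ≈ 418 g
applesauce: (1 tbsp + 1 tsp = 4/3 tbsp) × 9/4 × 15 mL/tbsp = 45 mL
all-purpose flour: (1 cup + 1 tbsp = 1.0625 cup) × 9/4 × 125 g/cup ≈ 299 g
milk: 120 g × 9/4 ÷ 245 g/cup × 16 tbsp/cup ≈ 18 tbsp
mashed banana: 1/3 cup × 9/4 × 232 g/cup = 174 g
chocolate chips: (1 cup + 5 tbsp = 1.3125 cup) × 9/4 × 170 g/cup ≈ 502 g

rolled oats: 418 g; applesauce: 45 mL; all-purpose flour: 299 g; milk: 18 tbsp; mashed banana: 174 g; chocolate chips: 502 g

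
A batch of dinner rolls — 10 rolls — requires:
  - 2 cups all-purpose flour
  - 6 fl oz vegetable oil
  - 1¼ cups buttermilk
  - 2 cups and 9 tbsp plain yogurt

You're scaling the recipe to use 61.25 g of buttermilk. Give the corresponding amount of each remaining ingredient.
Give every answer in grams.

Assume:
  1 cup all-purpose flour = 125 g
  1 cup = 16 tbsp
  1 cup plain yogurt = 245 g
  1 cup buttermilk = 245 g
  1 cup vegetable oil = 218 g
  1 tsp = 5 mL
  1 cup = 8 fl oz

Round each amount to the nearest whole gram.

The original recipe has 306.25 g of buttermilk, so the scaling factor is 61.25 ÷ 306.25 = 1/5 = 0.2.
all-purpose flour: 2 cup × 1/5 × 125 g/cup = 50 g
vegetable oil: 6 fl oz × 1/5 ÷ 8 fl oz/cup × 218 g/cup ≈ 33 g
plain yogurt: (2 cup + 9 tbsp = 2.5625 cup) × 1/5 × 245 g/cup ≈ 126 g

all-purpose flour: 50 g; vegetable oil: 33 g; plain yogurt: 126 g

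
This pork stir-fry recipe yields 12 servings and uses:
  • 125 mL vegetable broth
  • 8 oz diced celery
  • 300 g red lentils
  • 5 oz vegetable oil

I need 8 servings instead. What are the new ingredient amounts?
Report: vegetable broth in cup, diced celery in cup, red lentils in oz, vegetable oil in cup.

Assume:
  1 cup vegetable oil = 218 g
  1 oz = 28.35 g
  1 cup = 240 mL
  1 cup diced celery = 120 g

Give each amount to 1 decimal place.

Scaling factor: 8/12 = 2/3.
vegetable broth: 125 mL × 2/3 ÷ 240 mL/cup ≈ 0.3 cup
diced celery: 8 oz × 2/3 × 28.35 g/oz ÷ 120 g/cup ≈ 1.3 cup
red lentils: 300 g × 2/3 ÷ 28.35 g/oz ≈ 7.1 oz
vegetable oil: 5 oz × 2/3 × 28.35 g/oz ÷ 218 g/cup ≈ 0.4 cup

vegetable broth: 0.3 cup; diced celery: 1.3 cup; red lentils: 7.1 oz; vegetable oil: 0.4 cup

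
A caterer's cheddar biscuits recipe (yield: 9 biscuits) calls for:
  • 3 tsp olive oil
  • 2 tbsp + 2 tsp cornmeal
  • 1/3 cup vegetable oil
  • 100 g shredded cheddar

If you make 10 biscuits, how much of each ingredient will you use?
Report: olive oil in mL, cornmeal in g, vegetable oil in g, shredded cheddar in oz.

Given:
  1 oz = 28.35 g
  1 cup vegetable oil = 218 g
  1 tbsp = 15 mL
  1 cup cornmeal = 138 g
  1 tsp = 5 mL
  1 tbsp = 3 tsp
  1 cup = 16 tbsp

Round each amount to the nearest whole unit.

olive oil: 17 mL; cornmeal: 26 g; vegetable oil: 81 g; shredded cheddar: 4 oz

Scaling factor: 10/9.
olive oil: 3 tsp × 10/9 × 5 mL/tsp ≈ 17 mL
cornmeal: (2 tbsp + 2 tsp = 8/3 tbsp) × 10/9 ÷ 16 tbsp/cup × 138 g/cup ≈ 26 g
vegetable oil: 1/3 cup × 10/9 × 218 g/cup ≈ 81 g
shredded cheddar: 100 g × 10/9 ÷ 28.35 g/oz ≈ 4 oz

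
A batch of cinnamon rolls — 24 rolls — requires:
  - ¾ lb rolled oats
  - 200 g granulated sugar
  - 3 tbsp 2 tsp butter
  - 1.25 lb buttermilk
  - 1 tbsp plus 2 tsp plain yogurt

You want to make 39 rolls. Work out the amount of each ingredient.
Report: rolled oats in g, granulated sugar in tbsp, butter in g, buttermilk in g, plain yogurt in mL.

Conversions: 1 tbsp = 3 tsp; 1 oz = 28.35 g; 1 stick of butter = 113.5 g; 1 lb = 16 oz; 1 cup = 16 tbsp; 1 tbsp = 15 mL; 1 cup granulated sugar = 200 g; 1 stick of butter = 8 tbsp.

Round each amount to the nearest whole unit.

Scaling factor: 39/24 = 13/8 = 1.625.
rolled oats: 0.75 lb × 13/8 × 16 oz/lb × 28.35 g/oz ≈ 553 g
granulated sugar: 200 g × 13/8 ÷ 200 g/cup × 16 tbsp/cup = 26 tbsp
butter: (3 tbsp + 2 tsp = 11/3 tbsp) × 13/8 ÷ 8 tbsp/stick × 113.5 g/stick ≈ 85 g
buttermilk: 1.25 lb × 13/8 × 16 oz/lb × 28.35 g/oz ≈ 921 g
plain yogurt: (1 tbsp + 2 tsp = 5/3 tbsp) × 13/8 × 15 mL/tbsp ≈ 41 mL

rolled oats: 553 g; granulated sugar: 26 tbsp; butter: 85 g; buttermilk: 921 g; plain yogurt: 41 mL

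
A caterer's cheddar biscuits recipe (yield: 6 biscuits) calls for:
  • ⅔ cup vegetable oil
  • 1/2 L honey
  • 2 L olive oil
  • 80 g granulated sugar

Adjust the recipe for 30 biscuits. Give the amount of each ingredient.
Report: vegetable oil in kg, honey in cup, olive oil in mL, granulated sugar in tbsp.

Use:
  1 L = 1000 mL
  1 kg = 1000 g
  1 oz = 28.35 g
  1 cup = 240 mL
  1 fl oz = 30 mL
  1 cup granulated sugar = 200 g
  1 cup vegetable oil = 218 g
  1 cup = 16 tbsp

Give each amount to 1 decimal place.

Scaling factor: 30/6 = 5.
vegetable oil: 2/3 cup × 5 × 218 g/cup ÷ 1000 g/kg ≈ 0.7 kg
honey: 0.5 L × 5 × 1000 mL/L ÷ 240 mL/cup ≈ 10.4 cup
olive oil: 2 L × 5 × 1000 mL/L = 10000.0 mL
granulated sugar: 80 g × 5 ÷ 200 g/cup × 16 tbsp/cup = 32.0 tbsp

vegetable oil: 0.7 kg; honey: 10.4 cup; olive oil: 10000.0 mL; granulated sugar: 32.0 tbsp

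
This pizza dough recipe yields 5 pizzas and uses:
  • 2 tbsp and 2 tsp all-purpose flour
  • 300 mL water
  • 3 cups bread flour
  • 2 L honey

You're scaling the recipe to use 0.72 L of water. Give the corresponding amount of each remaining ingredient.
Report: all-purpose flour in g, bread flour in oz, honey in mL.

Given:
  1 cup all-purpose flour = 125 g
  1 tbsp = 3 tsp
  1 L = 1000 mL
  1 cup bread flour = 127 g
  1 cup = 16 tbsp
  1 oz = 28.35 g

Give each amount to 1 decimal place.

The original recipe has 0.3 L of water, so the scaling factor is 0.72 ÷ 0.3 = 12/5 = 2.4.
all-purpose flour: (2 tbsp + 2 tsp = 8/3 tbsp) × 12/5 ÷ 16 tbsp/cup × 125 g/cup = 50.0 g
bread flour: 3 cup × 12/5 × 127 g/cup ÷ 28.35 g/oz ≈ 32.3 oz
honey: 2 L × 12/5 × 1000 mL/L = 4800.0 mL

all-purpose flour: 50.0 g; bread flour: 32.3 oz; honey: 4800.0 mL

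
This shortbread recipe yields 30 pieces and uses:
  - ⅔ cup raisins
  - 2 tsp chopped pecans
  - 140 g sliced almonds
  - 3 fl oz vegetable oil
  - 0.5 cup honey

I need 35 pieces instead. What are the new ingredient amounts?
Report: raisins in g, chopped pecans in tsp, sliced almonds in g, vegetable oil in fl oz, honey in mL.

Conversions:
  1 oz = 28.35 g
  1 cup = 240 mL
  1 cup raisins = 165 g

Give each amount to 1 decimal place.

raisins: 128.3 g; chopped pecans: 2.3 tsp; sliced almonds: 163.3 g; vegetable oil: 3.5 fl oz; honey: 140.0 mL

Scaling factor: 35/30 = 7/6.
raisins: 2/3 cup × 7/6 × 165 g/cup ≈ 128.3 g
chopped pecans: 2 tsp × 7/6 ≈ 2.3 tsp
sliced almonds: 140 g × 7/6 ≈ 163.3 g
vegetable oil: 3 fl oz × 7/6 = 3.5 fl oz
honey: 0.5 cup × 7/6 × 240 mL/cup = 140.0 mL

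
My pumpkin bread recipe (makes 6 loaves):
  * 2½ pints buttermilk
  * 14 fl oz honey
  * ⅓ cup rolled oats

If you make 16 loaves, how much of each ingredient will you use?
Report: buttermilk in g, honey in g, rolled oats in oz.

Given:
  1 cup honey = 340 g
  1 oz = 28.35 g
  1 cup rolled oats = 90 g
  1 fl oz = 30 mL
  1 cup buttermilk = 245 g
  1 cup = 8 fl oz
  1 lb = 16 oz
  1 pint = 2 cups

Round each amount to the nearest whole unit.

buttermilk: 3267 g; honey: 1587 g; rolled oats: 3 oz

Scaling factor: 16/6 = 8/3.
buttermilk: 2.5 pint × 8/3 × 2 cup/pint × 245 g/cup ≈ 3267 g
honey: 14 fl oz × 8/3 ÷ 8 fl oz/cup × 340 g/cup ≈ 1587 g
rolled oats: 1/3 cup × 8/3 × 90 g/cup ÷ 28.35 g/oz ≈ 3 oz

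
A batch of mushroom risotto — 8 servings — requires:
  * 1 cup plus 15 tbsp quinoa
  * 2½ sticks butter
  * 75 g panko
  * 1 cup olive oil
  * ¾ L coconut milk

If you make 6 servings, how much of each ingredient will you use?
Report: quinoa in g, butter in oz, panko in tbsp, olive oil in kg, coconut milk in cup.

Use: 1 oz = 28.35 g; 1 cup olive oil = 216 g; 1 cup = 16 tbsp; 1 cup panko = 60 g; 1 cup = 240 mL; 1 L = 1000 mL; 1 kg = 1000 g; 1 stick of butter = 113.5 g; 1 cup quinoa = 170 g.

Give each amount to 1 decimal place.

quinoa: 247.0 g; butter: 7.5 oz; panko: 15.0 tbsp; olive oil: 0.2 kg; coconut milk: 2.3 cup

Scaling factor: 6/8 = 3/4 = 0.75.
quinoa: (1 cup + 15 tbsp = 1.9375 cup) × 3/4 × 170 g/cup ≈ 247.0 g
butter: 2.5 stick × 3/4 × 113.5 g/stick ÷ 28.35 g/oz ≈ 7.5 oz
panko: 75 g × 3/4 ÷ 60 g/cup × 16 tbsp/cup = 15.0 tbsp
olive oil: 1 cup × 3/4 × 216 g/cup ÷ 1000 g/kg ≈ 0.2 kg
coconut milk: 0.75 L × 3/4 × 1000 mL/L ÷ 240 mL/cup ≈ 2.3 cup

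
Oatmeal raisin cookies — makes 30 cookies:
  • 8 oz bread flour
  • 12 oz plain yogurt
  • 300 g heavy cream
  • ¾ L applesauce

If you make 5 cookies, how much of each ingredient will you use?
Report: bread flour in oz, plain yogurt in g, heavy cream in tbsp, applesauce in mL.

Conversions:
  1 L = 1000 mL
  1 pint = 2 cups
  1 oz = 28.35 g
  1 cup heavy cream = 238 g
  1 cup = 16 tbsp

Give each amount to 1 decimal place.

bread flour: 1.3 oz; plain yogurt: 56.7 g; heavy cream: 3.4 tbsp; applesauce: 125.0 mL

Scaling factor: 5/30 = 1/6.
bread flour: 8 oz × 1/6 ≈ 1.3 oz
plain yogurt: 12 oz × 1/6 × 28.35 g/oz = 56.7 g
heavy cream: 300 g × 1/6 ÷ 238 g/cup × 16 tbsp/cup ≈ 3.4 tbsp
applesauce: 0.75 L × 1/6 × 1000 mL/L = 125.0 mL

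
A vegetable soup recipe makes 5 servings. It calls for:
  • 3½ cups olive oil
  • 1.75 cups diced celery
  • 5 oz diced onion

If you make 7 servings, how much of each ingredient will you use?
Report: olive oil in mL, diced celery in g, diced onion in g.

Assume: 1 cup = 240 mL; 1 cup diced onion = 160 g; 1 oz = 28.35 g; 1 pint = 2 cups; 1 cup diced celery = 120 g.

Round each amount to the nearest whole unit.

olive oil: 1176 mL; diced celery: 294 g; diced onion: 198 g

Scaling factor: 7/5 = 1.4.
olive oil: 3.5 cup × 7/5 × 240 mL/cup = 1176 mL
diced celery: 1.75 cup × 7/5 × 120 g/cup = 294 g
diced onion: 5 oz × 7/5 × 28.35 g/oz ≈ 198 g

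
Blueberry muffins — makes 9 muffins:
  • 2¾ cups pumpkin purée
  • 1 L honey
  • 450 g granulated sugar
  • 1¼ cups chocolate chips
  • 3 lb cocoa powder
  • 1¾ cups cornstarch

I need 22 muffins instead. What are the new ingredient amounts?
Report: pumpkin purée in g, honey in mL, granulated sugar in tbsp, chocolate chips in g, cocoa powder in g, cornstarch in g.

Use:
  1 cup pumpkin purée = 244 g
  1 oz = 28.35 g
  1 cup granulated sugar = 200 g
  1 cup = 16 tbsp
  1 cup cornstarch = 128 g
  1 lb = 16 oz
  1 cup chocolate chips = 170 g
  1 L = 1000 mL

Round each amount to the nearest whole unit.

Scaling factor: 22/9.
pumpkin purée: 2.75 cup × 22/9 × 244 g/cup ≈ 1640 g
honey: 1 L × 22/9 × 1000 mL/L ≈ 2444 mL
granulated sugar: 450 g × 22/9 ÷ 200 g/cup × 16 tbsp/cup = 88 tbsp
chocolate chips: 1.25 cup × 22/9 × 170 g/cup ≈ 519 g
cocoa powder: 3 lb × 22/9 × 16 oz/lb × 28.35 g/oz ≈ 3326 g
cornstarch: 1.75 cup × 22/9 × 128 g/cup ≈ 548 g

pumpkin purée: 1640 g; honey: 2444 mL; granulated sugar: 88 tbsp; chocolate chips: 519 g; cocoa powder: 3326 g; cornstarch: 548 g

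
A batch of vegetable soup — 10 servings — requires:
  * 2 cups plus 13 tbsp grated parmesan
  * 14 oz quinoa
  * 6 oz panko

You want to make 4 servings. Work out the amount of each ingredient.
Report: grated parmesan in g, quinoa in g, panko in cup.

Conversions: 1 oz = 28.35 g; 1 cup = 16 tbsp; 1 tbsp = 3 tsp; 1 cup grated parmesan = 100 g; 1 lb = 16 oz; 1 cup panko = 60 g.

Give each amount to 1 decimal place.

grated parmesan: 112.5 g; quinoa: 158.8 g; panko: 1.1 cup

Scaling factor: 4/10 = 2/5 = 0.4.
grated parmesan: (2 cup + 13 tbsp = 2.8125 cup) × 2/5 × 100 g/cup = 112.5 g
quinoa: 14 oz × 2/5 × 28.35 g/oz ≈ 158.8 g
panko: 6 oz × 2/5 × 28.35 g/oz ÷ 60 g/cup ≈ 1.1 cup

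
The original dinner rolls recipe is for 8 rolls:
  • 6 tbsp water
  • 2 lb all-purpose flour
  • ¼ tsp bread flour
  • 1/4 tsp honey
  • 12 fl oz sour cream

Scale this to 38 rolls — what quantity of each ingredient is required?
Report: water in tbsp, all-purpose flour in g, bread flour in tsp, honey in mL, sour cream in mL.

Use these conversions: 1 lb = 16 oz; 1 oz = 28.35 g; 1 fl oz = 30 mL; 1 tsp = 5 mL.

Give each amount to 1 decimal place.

Scaling factor: 38/8 = 19/4 = 4.75.
water: 6 tbsp × 19/4 = 28.5 tbsp
all-purpose flour: 2 lb × 19/4 × 16 oz/lb × 28.35 g/oz = 4309.2 g
bread flour: 0.25 tsp × 19/4 ≈ 1.2 tsp
honey: 0.25 tsp × 19/4 × 5 mL/tsp ≈ 5.9 mL
sour cream: 12 fl oz × 19/4 × 30 mL/fl oz = 1710.0 mL

water: 28.5 tbsp; all-purpose flour: 4309.2 g; bread flour: 1.2 tsp; honey: 5.9 mL; sour cream: 1710.0 mL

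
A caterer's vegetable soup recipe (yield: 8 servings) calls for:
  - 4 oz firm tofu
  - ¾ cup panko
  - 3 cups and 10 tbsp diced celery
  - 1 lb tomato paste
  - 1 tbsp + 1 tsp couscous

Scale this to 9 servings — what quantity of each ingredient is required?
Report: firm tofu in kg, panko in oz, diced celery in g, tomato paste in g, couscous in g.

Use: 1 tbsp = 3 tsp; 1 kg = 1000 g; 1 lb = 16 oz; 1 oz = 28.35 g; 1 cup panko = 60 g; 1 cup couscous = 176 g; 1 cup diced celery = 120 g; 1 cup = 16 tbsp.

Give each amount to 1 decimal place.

Scaling factor: 9/8 = 1.125.
firm tofu: 4 oz × 9/8 × 28.35 g/oz ÷ 1000 g/kg ≈ 0.1 kg
panko: 0.75 cup × 9/8 × 60 g/cup ÷ 28.35 g/oz ≈ 1.8 oz
diced celery: (3 cup + 10 tbsp = 3.625 cup) × 9/8 × 120 g/cup ≈ 489.4 g
tomato paste: 1 lb × 9/8 × 16 oz/lb × 28.35 g/oz = 510.3 g
couscous: (1 tbsp + 1 tsp = 4/3 tbsp) × 9/8 ÷ 16 tbsp/cup × 176 g/cup = 16.5 g

firm tofu: 0.1 kg; panko: 1.8 oz; diced celery: 489.4 g; tomato paste: 510.3 g; couscous: 16.5 g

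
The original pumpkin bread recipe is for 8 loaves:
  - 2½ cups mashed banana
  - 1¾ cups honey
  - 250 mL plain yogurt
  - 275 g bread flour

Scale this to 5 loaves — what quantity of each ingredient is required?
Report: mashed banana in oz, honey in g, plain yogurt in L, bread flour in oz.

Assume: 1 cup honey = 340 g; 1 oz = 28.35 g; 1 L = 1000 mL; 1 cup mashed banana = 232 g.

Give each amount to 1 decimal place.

Scaling factor: 5/8 = 0.625.
mashed banana: 2.5 cup × 5/8 × 232 g/cup ÷ 28.35 g/oz ≈ 12.8 oz
honey: 1.75 cup × 5/8 × 340 g/cup ≈ 371.9 g
plain yogurt: 250 mL × 5/8 ÷ 1000 mL/L ≈ 0.2 L
bread flour: 275 g × 5/8 ÷ 28.35 g/oz ≈ 6.1 oz

mashed banana: 12.8 oz; honey: 371.9 g; plain yogurt: 0.2 L; bread flour: 6.1 oz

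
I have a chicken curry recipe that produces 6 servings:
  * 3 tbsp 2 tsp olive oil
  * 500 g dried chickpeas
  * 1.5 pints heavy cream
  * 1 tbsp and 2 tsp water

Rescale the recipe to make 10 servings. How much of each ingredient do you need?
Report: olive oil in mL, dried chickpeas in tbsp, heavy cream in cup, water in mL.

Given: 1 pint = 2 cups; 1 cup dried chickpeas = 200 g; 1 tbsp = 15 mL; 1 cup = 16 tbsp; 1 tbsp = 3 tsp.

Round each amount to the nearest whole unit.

olive oil: 92 mL; dried chickpeas: 67 tbsp; heavy cream: 5 cup; water: 42 mL

Scaling factor: 10/6 = 5/3.
olive oil: (3 tbsp + 2 tsp = 11/3 tbsp) × 5/3 × 15 mL/tbsp ≈ 92 mL
dried chickpeas: 500 g × 5/3 ÷ 200 g/cup × 16 tbsp/cup ≈ 67 tbsp
heavy cream: 1.5 pint × 5/3 × 2 cup/pint = 5 cup
water: (1 tbsp + 2 tsp = 5/3 tbsp) × 5/3 × 15 mL/tbsp ≈ 42 mL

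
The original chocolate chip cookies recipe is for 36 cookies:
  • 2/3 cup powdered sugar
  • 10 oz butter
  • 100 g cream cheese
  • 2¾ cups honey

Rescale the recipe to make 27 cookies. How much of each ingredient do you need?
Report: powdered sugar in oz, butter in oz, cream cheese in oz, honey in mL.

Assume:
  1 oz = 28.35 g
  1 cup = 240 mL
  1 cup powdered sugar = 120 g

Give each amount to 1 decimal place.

powdered sugar: 2.1 oz; butter: 7.5 oz; cream cheese: 2.6 oz; honey: 495.0 mL

Scaling factor: 27/36 = 3/4 = 0.75.
powdered sugar: 2/3 cup × 3/4 × 120 g/cup ÷ 28.35 g/oz ≈ 2.1 oz
butter: 10 oz × 3/4 = 7.5 oz
cream cheese: 100 g × 3/4 ÷ 28.35 g/oz ≈ 2.6 oz
honey: 2.75 cup × 3/4 × 240 mL/cup = 495.0 mL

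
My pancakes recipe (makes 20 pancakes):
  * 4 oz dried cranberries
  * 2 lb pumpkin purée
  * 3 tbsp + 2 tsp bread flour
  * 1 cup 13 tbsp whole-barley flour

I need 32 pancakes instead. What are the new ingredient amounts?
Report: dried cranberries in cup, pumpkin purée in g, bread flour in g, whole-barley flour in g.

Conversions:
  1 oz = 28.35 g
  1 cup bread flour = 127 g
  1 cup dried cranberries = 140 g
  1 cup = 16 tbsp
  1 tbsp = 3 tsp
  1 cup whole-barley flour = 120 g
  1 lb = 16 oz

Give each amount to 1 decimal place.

dried cranberries: 1.3 cup; pumpkin purée: 1451.5 g; bread flour: 46.6 g; whole-barley flour: 348.0 g

Scaling factor: 32/20 = 8/5 = 1.6.
dried cranberries: 4 oz × 8/5 × 28.35 g/oz ÷ 140 g/cup ≈ 1.3 cup
pumpkin purée: 2 lb × 8/5 × 16 oz/lb × 28.35 g/oz ≈ 1451.5 g
bread flour: (3 tbsp + 2 tsp = 11/3 tbsp) × 8/5 ÷ 16 tbsp/cup × 127 g/cup ≈ 46.6 g
whole-barley flour: (1 cup + 13 tbsp = 1.8125 cup) × 8/5 × 120 g/cup = 348.0 g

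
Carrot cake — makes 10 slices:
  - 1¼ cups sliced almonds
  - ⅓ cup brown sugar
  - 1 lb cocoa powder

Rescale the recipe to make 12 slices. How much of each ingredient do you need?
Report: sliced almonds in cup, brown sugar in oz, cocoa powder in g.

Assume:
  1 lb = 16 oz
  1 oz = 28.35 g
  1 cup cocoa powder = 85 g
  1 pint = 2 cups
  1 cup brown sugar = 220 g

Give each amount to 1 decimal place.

Scaling factor: 12/10 = 6/5 = 1.2.
sliced almonds: 1.25 cup × 6/5 = 1.5 cup
brown sugar: 1/3 cup × 6/5 × 220 g/cup ÷ 28.35 g/oz ≈ 3.1 oz
cocoa powder: 1 lb × 6/5 × 16 oz/lb × 28.35 g/oz ≈ 544.3 g

sliced almonds: 1.5 cup; brown sugar: 3.1 oz; cocoa powder: 544.3 g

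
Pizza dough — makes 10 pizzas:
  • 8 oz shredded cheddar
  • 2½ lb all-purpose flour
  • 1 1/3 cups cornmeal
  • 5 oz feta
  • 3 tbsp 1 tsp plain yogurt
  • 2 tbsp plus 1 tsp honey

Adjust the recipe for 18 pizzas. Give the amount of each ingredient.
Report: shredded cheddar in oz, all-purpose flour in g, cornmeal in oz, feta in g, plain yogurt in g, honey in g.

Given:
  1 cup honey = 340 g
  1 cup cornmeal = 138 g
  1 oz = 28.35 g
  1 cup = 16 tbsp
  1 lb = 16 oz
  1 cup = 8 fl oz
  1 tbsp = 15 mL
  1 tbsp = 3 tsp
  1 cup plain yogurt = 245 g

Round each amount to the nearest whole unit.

shredded cheddar: 14 oz; all-purpose flour: 2041 g; cornmeal: 12 oz; feta: 255 g; plain yogurt: 92 g; honey: 89 g

Scaling factor: 18/10 = 9/5 = 1.8.
shredded cheddar: 8 oz × 9/5 ≈ 14 oz
all-purpose flour: 2.5 lb × 9/5 × 16 oz/lb × 28.35 g/oz ≈ 2041 g
cornmeal: 4/3 cup × 9/5 × 138 g/cup ÷ 28.35 g/oz ≈ 12 oz
feta: 5 oz × 9/5 × 28.35 g/oz ≈ 255 g
plain yogurt: (3 tbsp + 1 tsp = 10/3 tbsp) × 9/5 ÷ 16 tbsp/cup × 245 g/cup ≈ 92 g
honey: (2 tbsp + 1 tsp = 7/3 tbsp) × 9/5 ÷ 16 tbsp/cup × 340 g/cup ≈ 89 g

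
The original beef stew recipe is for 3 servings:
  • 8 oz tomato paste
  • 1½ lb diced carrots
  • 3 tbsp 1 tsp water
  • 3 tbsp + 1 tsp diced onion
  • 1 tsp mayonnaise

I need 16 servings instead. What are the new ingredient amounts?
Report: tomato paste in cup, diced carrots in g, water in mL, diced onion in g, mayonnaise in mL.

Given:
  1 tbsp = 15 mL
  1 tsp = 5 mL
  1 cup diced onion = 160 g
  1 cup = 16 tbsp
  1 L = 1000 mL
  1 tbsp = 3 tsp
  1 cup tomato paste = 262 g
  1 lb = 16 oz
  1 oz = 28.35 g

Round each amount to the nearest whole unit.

Scaling factor: 16/3.
tomato paste: 8 oz × 16/3 × 28.35 g/oz ÷ 262 g/cup ≈ 5 cup
diced carrots: 1.5 lb × 16/3 × 16 oz/lb × 28.35 g/oz ≈ 3629 g
water: (3 tbsp + 1 tsp = 10/3 tbsp) × 16/3 × 15 mL/tbsp ≈ 267 mL
diced onion: (3 tbsp + 1 tsp = 10/3 tbsp) × 16/3 ÷ 16 tbsp/cup × 160 g/cup ≈ 178 g
mayonnaise: 1 tsp × 16/3 × 5 mL/tsp ≈ 27 mL

tomato paste: 5 cup; diced carrots: 3629 g; water: 267 mL; diced onion: 178 g; mayonnaise: 27 mL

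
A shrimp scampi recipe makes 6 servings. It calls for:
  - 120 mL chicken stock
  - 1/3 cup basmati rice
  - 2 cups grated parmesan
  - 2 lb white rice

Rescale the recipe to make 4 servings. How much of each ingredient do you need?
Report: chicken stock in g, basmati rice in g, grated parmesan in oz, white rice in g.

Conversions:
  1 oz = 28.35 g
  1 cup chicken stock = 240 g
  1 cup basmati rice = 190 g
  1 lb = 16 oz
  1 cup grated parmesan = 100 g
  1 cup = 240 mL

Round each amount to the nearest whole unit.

Scaling factor: 4/6 = 2/3.
chicken stock: 120 mL × 2/3 ÷ 240 mL/cup × 240 g/cup = 80 g
basmati rice: 1/3 cup × 2/3 × 190 g/cup ≈ 42 g
grated parmesan: 2 cup × 2/3 × 100 g/cup ÷ 28.35 g/oz ≈ 5 oz
white rice: 2 lb × 2/3 × 16 oz/lb × 28.35 g/oz ≈ 605 g

chicken stock: 80 g; basmati rice: 42 g; grated parmesan: 5 oz; white rice: 605 g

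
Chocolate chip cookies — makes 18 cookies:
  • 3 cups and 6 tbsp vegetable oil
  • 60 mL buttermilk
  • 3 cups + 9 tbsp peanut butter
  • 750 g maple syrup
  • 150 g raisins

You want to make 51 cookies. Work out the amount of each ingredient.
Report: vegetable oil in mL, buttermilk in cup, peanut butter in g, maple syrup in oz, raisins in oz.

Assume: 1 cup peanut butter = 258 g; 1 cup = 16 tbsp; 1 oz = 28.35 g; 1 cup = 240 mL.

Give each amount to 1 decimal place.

vegetable oil: 2295.0 mL; buttermilk: 0.7 cup; peanut butter: 2604.2 g; maple syrup: 75.0 oz; raisins: 15.0 oz

Scaling factor: 51/18 = 17/6.
vegetable oil: (3 cup + 6 tbsp = 3.375 cup) × 17/6 × 240 mL/cup = 2295.0 mL
buttermilk: 60 mL × 17/6 ÷ 240 mL/cup ≈ 0.7 cup
peanut butter: (3 cup + 9 tbsp = 3.5625 cup) × 17/6 × 258 g/cup ≈ 2604.2 g
maple syrup: 750 g × 17/6 ÷ 28.35 g/oz ≈ 75.0 oz
raisins: 150 g × 17/6 ÷ 28.35 g/oz ≈ 15.0 oz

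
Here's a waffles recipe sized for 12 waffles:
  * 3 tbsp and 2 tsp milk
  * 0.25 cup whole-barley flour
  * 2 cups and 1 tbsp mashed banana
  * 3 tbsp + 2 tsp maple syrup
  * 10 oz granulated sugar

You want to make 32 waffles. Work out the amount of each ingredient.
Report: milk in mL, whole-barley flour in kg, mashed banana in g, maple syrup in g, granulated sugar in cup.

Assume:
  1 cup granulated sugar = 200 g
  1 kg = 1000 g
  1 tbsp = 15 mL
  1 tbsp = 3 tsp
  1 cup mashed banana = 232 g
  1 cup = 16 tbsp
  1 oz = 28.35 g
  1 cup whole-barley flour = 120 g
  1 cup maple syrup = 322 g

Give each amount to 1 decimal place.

milk: 146.7 mL; whole-barley flour: 0.1 kg; mashed banana: 1276.0 g; maple syrup: 196.8 g; granulated sugar: 3.8 cup

Scaling factor: 32/12 = 8/3.
milk: (3 tbsp + 2 tsp = 11/3 tbsp) × 8/3 × 15 mL/tbsp ≈ 146.7 mL
whole-barley flour: 0.25 cup × 8/3 × 120 g/cup ÷ 1000 g/kg ≈ 0.1 kg
mashed banana: (2 cup + 1 tbsp = 2.0625 cup) × 8/3 × 232 g/cup = 1276.0 g
maple syrup: (3 tbsp + 2 tsp = 11/3 tbsp) × 8/3 ÷ 16 tbsp/cup × 322 g/cup ≈ 196.8 g
granulated sugar: 10 oz × 8/3 × 28.35 g/oz ÷ 200 g/cup ≈ 3.8 cup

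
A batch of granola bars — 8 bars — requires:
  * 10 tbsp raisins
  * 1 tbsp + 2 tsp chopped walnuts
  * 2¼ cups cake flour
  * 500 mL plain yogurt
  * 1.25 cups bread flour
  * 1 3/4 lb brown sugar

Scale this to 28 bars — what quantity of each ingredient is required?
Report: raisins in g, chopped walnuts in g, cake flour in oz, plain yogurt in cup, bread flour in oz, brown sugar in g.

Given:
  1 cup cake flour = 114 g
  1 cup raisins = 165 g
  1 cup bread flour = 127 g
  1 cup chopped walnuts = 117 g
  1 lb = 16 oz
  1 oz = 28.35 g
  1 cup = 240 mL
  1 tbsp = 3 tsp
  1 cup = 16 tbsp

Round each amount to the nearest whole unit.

Scaling factor: 28/8 = 7/2 = 3.5.
raisins: 10 tbsp × 7/2 ÷ 16 tbsp/cup × 165 g/cup ≈ 361 g
chopped walnuts: (1 tbsp + 2 tsp = 5/3 tbsp) × 7/2 ÷ 16 tbsp/cup × 117 g/cup ≈ 43 g
cake flour: 2.25 cup × 7/2 × 114 g/cup ÷ 28.35 g/oz ≈ 32 oz
plain yogurt: 500 mL × 7/2 ÷ 240 mL/cup ≈ 7 cup
bread flour: 1.25 cup × 7/2 × 127 g/cup ÷ 28.35 g/oz ≈ 20 oz
brown sugar: 1.75 lb × 7/2 × 16 oz/lb × 28.35 g/oz ≈ 2778 g

raisins: 361 g; chopped walnuts: 43 g; cake flour: 32 oz; plain yogurt: 7 cup; bread flour: 20 oz; brown sugar: 2778 g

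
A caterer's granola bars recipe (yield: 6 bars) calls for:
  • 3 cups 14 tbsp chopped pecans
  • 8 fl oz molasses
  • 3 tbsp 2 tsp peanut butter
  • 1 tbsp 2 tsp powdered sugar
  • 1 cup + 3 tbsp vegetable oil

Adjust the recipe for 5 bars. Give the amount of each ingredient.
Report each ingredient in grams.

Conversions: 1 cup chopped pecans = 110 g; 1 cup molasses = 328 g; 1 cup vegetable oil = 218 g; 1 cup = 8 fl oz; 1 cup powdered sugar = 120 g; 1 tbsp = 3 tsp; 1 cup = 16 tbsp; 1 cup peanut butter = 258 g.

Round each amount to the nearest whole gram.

Scaling factor: 5/6.
chopped pecans: (3 cup + 14 tbsp = 3.875 cup) × 5/6 × 110 g/cup ≈ 355 g
molasses: 8 fl oz × 5/6 ÷ 8 fl oz/cup × 328 g/cup ≈ 273 g
peanut butter: (3 tbsp + 2 tsp = 11/3 tbsp) × 5/6 ÷ 16 tbsp/cup × 258 g/cup ≈ 49 g
powdered sugar: (1 tbsp + 2 tsp = 5/3 tbsp) × 5/6 ÷ 16 tbsp/cup × 120 g/cup ≈ 10 g
vegetable oil: (1 cup + 3 tbsp = 1.1875 cup) × 5/6 × 218 g/cup ≈ 216 g

chopped pecans: 355 g; molasses: 273 g; peanut butter: 49 g; powdered sugar: 10 g; vegetable oil: 216 g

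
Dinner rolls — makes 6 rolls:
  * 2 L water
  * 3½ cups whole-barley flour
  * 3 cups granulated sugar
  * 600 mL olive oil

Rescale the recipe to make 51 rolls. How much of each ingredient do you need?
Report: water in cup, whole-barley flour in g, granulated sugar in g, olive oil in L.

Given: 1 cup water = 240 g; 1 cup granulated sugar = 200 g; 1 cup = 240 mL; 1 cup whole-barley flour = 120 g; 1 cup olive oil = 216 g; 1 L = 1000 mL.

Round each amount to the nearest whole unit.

Scaling factor: 51/6 = 17/2 = 8.5.
water: 2 L × 17/2 × 1000 mL/L ÷ 240 mL/cup ≈ 71 cup
whole-barley flour: 3.5 cup × 17/2 × 120 g/cup = 3570 g
granulated sugar: 3 cup × 17/2 × 200 g/cup = 5100 g
olive oil: 600 mL × 17/2 ÷ 1000 mL/L ≈ 5 L

water: 71 cup; whole-barley flour: 3570 g; granulated sugar: 5100 g; olive oil: 5 L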